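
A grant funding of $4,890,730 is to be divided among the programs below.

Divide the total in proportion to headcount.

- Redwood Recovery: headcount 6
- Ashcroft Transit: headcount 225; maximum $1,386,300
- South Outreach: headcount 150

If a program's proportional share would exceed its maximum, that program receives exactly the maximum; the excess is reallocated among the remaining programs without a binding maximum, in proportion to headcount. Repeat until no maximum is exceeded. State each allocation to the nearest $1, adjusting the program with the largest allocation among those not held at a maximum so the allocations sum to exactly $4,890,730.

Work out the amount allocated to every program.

Total headcount = 381.
Unconstrained shares: Redwood Recovery 77,019.37; Ashcroft Transit 2,888,226.38; South Outreach 1,925,484.25.
Held at cap: Ashcroft Transit ($1,386,300); balance $3,504,430 reallocated over remaining headcount 156.
Remaining shares: Redwood Recovery 134,785.77 → $134,786; South Outreach 3,369,644.23 → $3,369,644.

Redwood Recovery: $134,786 · Ashcroft Transit: $1,386,300 · South Outreach: $3,369,644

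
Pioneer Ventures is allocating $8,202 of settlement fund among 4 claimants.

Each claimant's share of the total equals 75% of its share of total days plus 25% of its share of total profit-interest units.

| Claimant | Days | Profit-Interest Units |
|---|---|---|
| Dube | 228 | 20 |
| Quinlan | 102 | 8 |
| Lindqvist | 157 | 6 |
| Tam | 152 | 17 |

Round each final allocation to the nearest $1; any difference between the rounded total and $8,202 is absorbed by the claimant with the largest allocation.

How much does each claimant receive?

Totals — days 639, profit-interest units 51.
Combined weights (75% days + 25% profit-interest units): Dube 0.3656; Quinlan 0.1589; Lindqvist 0.2137; Tam 0.2617.
Raw shares: Dube 2,999.02; Quinlan 1,303.58; Lindqvist 1,752.64; Tam 2,146.77.
At nearest $1: Dube $2,999; Quinlan $1,304; Lindqvist $1,753; Tam $2,147. Sum = $8,203.
Difference $8,202 − $8,203 = −$1 applied to largest allocation (Dube): Dube becomes $2,998.

Dube: $2,998 | Quinlan: $1,304 | Lindqvist: $1,753 | Tam: $2,147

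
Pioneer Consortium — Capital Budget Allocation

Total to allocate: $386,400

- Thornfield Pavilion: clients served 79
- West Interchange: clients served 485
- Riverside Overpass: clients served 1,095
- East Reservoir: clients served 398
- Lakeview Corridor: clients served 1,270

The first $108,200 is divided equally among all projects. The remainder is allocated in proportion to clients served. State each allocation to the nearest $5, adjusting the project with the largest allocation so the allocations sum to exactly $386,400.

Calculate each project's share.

$108,200 shared equally gives $21,640 per project.
Remainder $278,200 by clients served (total 3,327): Thornfield Pavilion 6,605.89 → $6,605; West Interchange 40,555.15 → $40,555; Riverside Overpass 91,562.67 → $91,565; East Reservoir 33,280.31 → $33,280; Lakeview Corridor 106,195.97 → $106,195.
Totals: Thornfield Pavilion $21,640 + $6,605 = $28,245; West Interchange $21,640 + $40,555 = $62,195; Riverside Overpass $21,640 + $91,565 = $113,205; East Reservoir $21,640 + $33,280 = $54,920; Lakeview Corridor $21,640 + $106,195 = $127,835.

Thornfield Pavilion: $28,245 | West Interchange: $62,195 | Riverside Overpass: $113,205 | East Reservoir: $54,920 | Lakeview Corridor: $127,835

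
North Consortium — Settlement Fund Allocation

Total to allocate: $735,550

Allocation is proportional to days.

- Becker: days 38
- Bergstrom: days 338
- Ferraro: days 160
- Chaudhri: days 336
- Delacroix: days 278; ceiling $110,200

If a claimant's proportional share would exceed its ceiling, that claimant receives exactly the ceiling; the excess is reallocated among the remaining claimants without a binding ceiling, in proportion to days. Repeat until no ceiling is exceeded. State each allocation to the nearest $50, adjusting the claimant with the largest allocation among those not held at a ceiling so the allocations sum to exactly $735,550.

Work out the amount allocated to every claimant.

Becker: $27,250 · Bergstrom: $242,400 · Ferraro: $114,750 · Chaudhri: $240,950 · Delacroix: $110,200

Sum of days: 1,150.
Proportional shares (ignoring caps): Becker 24,305.13; Bergstrom 216,187.74; Ferraro 102,337.39; Chaudhri 214,908.52; Delacroix 177,811.22.
Capped: Delacroix ($110,200); remaining pool $625,350 reallocated over remaining days 872.
Redistributed shares: Becker 27,251.49 → $27,250; Bergstrom 242,394.84 → $242,400; Ferraro 114,743.12 → $114,750; Chaudhri 240,960.55 → $240,950.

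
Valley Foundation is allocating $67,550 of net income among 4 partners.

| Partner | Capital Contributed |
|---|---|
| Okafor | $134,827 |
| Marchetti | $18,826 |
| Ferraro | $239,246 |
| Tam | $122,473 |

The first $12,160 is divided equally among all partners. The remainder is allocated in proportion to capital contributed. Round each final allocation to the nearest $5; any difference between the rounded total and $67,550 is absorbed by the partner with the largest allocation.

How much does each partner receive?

Okafor: $17,530 | Marchetti: $5,065 | Ferraro: $28,750 | Tam: $16,205

Equal tier: $12,160 ÷ 4 = $3,040 apiece.
Remainder $55,390 by capital contributed (total 515,372): Okafor 14,490.63 → $14,490; Marchetti 2,023.34 → $2,025; Ferraro 25,713.15 → $25,715; Tam 13,162.88 → $13,165.
Rounding difference −$5 on remainder applied to Ferraro.
Totals: Okafor $3,040 + $14,490 = $17,530; Marchetti $3,040 + $2,025 = $5,065; Ferraro $3,040 + $25,710 = $28,750; Tam $3,040 + $13,165 = $16,205.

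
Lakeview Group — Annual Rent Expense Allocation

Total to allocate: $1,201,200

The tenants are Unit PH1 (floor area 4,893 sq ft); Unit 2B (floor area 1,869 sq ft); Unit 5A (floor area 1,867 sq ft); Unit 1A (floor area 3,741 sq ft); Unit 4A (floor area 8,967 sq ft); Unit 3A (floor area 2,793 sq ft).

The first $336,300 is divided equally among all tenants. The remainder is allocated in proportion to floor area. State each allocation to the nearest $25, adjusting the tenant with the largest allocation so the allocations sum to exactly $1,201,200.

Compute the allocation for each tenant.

Unit PH1: $231,425 · Unit 2B: $123,050 · Unit 5A: $122,975 · Unit 1A: $190,150 · Unit 4A: $377,450 · Unit 3A: $156,150

Equal tier: $336,300 ÷ 6 = $56,050 apiece.
Remainder $864,900 by floor area (total 24,130): Unit PH1 175,381.50 → $175,375; Unit 2B 66,991.22 → $67,000; Unit 5A 66,919.53 → $66,925; Unit 1A 134,089.97 → $134,100; Unit 4A 321,407.31 → $321,400; Unit 3A 100,110.47 → $100,100.
Totals: Unit PH1 $56,050 + $175,375 = $231,425; Unit 2B $56,050 + $67,000 = $123,050; Unit 5A $56,050 + $66,925 = $122,975; Unit 1A $56,050 + $134,100 = $190,150; Unit 4A $56,050 + $321,400 = $377,450; Unit 3A $56,050 + $100,100 = $156,150.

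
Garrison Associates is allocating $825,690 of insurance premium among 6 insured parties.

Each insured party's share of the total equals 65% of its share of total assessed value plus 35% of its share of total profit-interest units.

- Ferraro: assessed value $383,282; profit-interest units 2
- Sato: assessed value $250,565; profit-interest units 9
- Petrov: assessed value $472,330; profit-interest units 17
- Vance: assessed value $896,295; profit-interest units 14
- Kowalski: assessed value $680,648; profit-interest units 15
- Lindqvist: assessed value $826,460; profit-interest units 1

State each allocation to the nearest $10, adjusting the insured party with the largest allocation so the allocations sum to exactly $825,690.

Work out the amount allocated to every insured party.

Assessed value total 3,509,580; profit-interest units total 58.
Combined weights (65% assessed value + 35% profit-interest units): Ferraro 0.0831; Sato 0.1007; Petrov 0.1901; Vance 0.2505; Kowalski 0.2166; Lindqvist 0.1591.
Pro-rata amounts: Ferraro 68,578.18; Sato 83,160.87; Petrov 156,934.93; Vance 206,821.45; Kowalski 178,826.50; Lindqvist 131,368.06.
At nearest $10: Ferraro $68,580; Sato $83,160; Petrov $156,930; Vance $206,820; Kowalski $178,830; Lindqvist $131,370. Sum = $825,690.
Rounded total matches; no reconciliation needed.

Ferraro: $68,580 | Sato: $83,160 | Petrov: $156,930 | Vance: $206,820 | Kowalski: $178,830 | Lindqvist: $131,370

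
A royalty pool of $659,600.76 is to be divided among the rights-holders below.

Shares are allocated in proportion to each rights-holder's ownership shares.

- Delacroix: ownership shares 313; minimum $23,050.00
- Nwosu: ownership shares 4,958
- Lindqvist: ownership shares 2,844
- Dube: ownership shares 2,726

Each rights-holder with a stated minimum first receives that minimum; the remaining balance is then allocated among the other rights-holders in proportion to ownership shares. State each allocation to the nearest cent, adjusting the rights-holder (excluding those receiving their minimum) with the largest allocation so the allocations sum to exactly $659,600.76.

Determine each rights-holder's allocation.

Delacroix: $23,050.00 · Nwosu: $299,773.81 · Lindqvist: $171,955.77 · Dube: $164,821.18

Minimums first: Delacroix $23,050.00. Balance $636,550.76.
Balance split over remaining ownership shares 10,528: Nwosu 299,773.8097 → $299,773.81; Lindqvist 171,955.7714 → $171,955.77; Dube 164,821.1789 → $164,821.18.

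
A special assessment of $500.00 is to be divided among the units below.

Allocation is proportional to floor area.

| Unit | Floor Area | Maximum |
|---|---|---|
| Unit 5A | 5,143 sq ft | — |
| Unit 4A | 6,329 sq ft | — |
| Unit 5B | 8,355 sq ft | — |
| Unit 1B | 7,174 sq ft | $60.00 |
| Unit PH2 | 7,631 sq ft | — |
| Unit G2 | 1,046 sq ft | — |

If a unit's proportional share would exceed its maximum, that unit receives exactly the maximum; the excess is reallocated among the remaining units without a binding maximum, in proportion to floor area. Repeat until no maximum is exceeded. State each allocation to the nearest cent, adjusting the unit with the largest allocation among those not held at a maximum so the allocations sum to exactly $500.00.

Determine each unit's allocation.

Sum of floor area: 35,678.
Proportional shares (ignoring caps): Unit 5A 72.0752; Unit 4A 88.6961; Unit 5B 117.0890; Unit 1B 100.5381; Unit PH2 106.9427; Unit G2 14.6589.
Cap binds for Unit 1B ($60.00); remaining pool $440.00 reallocated over remaining floor area 28,504.
Shares after redistribution: Unit 5A 79.3896 → $79.39; Unit 4A 97.6972 → $97.70; Unit 5B 128.9714 → $128.97; Unit PH2 117.7954 → $117.80; Unit G2 16.1465 → $16.15.
Rounding difference −$0.01 applied to Unit 5B → $128.96.

Unit 5A: $79.39 | Unit 4A: $97.70 | Unit 5B: $128.96 | Unit 1B: $60.00 | Unit PH2: $117.80 | Unit G2: $16.15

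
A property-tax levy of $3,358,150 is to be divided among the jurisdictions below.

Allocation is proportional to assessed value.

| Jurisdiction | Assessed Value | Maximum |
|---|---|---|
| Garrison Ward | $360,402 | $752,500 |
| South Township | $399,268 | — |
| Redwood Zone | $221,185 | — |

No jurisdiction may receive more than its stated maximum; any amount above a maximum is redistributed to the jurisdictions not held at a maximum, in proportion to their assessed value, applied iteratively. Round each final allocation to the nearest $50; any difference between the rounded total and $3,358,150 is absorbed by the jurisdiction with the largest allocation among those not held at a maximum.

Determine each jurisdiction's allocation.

Garrison Ward: $752,500 · South Township: $1,676,750 · Redwood Zone: $928,900

Total assessed value = 980,855.
Pro-rata shares before constraints: Garrison Ward 1,233,907.13; South Township 1,366,972.52; Redwood Zone 757,270.35.
Capped: Garrison Ward ($752,500); remaining pool $2,605,650 reallocated over remaining assessed value 620,453.
Shares after redistribution: South Township 1,676,763.05 → $1,676,750; Redwood Zone 928,886.95 → $928,900.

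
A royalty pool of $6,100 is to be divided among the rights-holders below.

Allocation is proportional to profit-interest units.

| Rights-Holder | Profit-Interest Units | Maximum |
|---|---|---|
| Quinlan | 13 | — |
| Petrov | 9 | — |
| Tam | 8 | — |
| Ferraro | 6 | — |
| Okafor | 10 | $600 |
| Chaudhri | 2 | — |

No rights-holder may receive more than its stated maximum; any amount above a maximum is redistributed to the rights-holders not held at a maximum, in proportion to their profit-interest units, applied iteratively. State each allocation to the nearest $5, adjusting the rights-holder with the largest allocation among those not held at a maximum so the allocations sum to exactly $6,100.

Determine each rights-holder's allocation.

Quinlan: $1,875 | Petrov: $1,305 | Tam: $1,160 | Ferraro: $870 | Okafor: $600 | Chaudhri: $290

Sum of profit-interest units: 48.
Pro-rata shares before constraints: Quinlan 1,652.08; Petrov 1,143.75; Tam 1,016.67; Ferraro 762.50; Okafor 1,270.83; Chaudhri 254.17.
Held at cap: Okafor ($600); balance $5,500 reallocated over remaining profit-interest units 38.
Redistributed shares: Quinlan 1,881.58 → $1,880; Petrov 1,302.63 → $1,305; Tam 1,157.89 → $1,160; Ferraro 868.42 → $870; Chaudhri 289.47 → $290.
Rounding difference −$5 applied to Quinlan → $1,875.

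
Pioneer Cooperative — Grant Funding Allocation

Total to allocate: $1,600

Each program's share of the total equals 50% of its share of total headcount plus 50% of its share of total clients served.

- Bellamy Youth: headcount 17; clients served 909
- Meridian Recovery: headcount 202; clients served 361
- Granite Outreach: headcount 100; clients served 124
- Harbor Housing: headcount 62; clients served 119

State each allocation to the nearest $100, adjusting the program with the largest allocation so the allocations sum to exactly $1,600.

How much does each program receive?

Bellamy Youth: $500 | Meridian Recovery: $600 | Granite Outreach: $300 | Harbor Housing: $200

Headcount total 381; clients served total 1,513.
Blended shares (50% headcount + 50% clients served): Bellamy Youth 0.3227; Meridian Recovery 0.3844; Granite Outreach 0.1722; Harbor Housing 0.1207.
Unrounded shares: Bellamy Youth 516.33; Meridian Recovery 615.03; Granite Outreach 275.54; Harbor Housing 193.11.
At nearest $100: Bellamy Youth $500; Meridian Recovery $600; Granite Outreach $300; Harbor Housing $200. Sum = $1,600.
Rounded total matches; no reconciliation needed.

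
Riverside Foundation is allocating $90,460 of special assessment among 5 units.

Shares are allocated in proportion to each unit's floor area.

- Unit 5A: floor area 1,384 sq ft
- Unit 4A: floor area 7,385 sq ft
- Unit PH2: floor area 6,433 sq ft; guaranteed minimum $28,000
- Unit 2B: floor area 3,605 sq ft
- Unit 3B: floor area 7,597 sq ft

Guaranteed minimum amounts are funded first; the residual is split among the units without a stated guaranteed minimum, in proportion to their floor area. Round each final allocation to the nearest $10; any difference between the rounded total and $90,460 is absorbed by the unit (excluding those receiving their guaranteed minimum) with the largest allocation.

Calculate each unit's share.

Guaranteed amounts: Unit PH2 $28,000. Remaining pool $62,460.
Remaining pool split over remaining floor area 19,971: Unit 5A 4,328.51 → $4,330; Unit 4A 23,096.85 → $23,100; Unit 2B 11,274.76 → $11,270; Unit 3B 23,759.88 → $23,760.

Unit 5A: $4,330; Unit 4A: $23,100; Unit PH2: $28,000; Unit 2B: $11,270; Unit 3B: $23,760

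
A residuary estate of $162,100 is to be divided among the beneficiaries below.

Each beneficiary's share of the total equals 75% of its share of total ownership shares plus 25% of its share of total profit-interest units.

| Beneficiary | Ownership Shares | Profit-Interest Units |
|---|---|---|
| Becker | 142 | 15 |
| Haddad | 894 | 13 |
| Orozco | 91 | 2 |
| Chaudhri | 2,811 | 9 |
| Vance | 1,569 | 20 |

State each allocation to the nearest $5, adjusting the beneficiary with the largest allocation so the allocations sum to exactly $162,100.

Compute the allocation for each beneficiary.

Becker: $13,440 · Haddad: $28,665 · Orozco: $3,385 · Chaudhri: $68,235 · Vance: $48,375

Ownership shares total 5,507; profit-interest units total 59.
Blended shares (75% ownership shares + 25% profit-interest units): Becker 0.0829; Haddad 0.1768; Orozco 0.0209; Chaudhri 0.4210; Vance 0.2984.
Raw shares: Becker 13,437.82; Haddad 28,665.58; Orozco 3,382.69; Chaudhri 68,238.68; Vance 48,375.24.
At nearest $5: Becker $13,440; Haddad $28,665; Orozco $3,385; Chaudhri $68,240; Vance $48,375. Sum = $162,105.
Difference $162,100 − $162,105 = −$5 applied to largest allocation (Chaudhri): Chaudhri becomes $68,235.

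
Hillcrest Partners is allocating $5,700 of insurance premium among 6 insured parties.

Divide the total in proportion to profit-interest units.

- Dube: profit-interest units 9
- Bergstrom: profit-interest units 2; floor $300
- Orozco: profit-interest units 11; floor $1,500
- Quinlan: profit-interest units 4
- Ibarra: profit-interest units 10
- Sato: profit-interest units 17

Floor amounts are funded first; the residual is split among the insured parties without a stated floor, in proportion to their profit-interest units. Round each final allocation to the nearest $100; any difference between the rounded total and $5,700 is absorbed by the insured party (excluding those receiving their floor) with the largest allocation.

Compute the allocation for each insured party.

Fund the minimums — Bergstrom $300; Orozco $1,500. Residual $3,900.
Residual split over remaining profit-interest units 40: Dube 877.50 → $900; Quinlan 390.00 → $400; Ibarra 975.00 → $1,000; Sato 1,657.50 → $1,700.
Rounding difference −$100 applied to Sato → $1,600.

Dube: $900; Bergstrom: $300; Orozco: $1,500; Quinlan: $400; Ibarra: $1,000; Sato: $1,600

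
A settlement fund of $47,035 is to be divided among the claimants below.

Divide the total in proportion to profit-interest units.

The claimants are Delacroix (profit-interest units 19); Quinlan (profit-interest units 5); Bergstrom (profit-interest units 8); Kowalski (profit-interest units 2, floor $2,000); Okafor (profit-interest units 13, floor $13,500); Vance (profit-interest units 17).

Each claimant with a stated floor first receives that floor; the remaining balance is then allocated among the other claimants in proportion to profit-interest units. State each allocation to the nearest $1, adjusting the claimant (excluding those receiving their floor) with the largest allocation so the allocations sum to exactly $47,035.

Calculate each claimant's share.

Delacroix: $12,227; Quinlan: $3,218; Bergstrom: $5,149; Kowalski: $2,000; Okafor: $13,500; Vance: $10,941

Fund the minimums — Kowalski $2,000; Okafor $13,500. Balance $31,535.
Balance split over remaining profit-interest units 49: Delacroix 12,227.86 → $12,228; Quinlan 3,217.86 → $3,218; Bergstrom 5,148.57 → $5,149; Vance 10,940.71 → $10,941.
Rounding difference −$1 applied to Delacroix → $12,227.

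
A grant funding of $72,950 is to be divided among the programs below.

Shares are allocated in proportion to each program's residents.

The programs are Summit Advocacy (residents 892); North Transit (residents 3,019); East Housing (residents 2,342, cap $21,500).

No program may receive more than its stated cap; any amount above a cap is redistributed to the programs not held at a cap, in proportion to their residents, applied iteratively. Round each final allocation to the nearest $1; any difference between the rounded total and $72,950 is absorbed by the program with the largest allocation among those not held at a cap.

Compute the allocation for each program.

Summit Advocacy: $11,734; North Transit: $39,716; East Housing: $21,500

Combined residents = 6,253.
Unconstrained shares: Summit Advocacy 10,406.43; North Transit 35,220.86; East Housing 27,322.71.
Held at cap: East Housing ($21,500); residual $51,450 reallocated over remaining residents 3,911.
Remaining shares: Summit Advocacy 11,734.44 → $11,734; North Transit 39,715.56 → $39,716.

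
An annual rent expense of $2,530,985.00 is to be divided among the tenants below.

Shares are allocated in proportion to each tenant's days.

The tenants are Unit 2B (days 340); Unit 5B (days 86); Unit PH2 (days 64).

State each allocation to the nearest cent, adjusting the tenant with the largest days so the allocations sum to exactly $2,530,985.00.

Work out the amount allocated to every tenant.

Unit 2B: $1,756,193.68 · Unit 5B: $444,213.69 · Unit PH2: $330,577.63

Total days = 340 + 86 + 64 = 490.
Unrounded shares: Unit 2B 1,756,193.6735; Unit 5B 444,213.6939; Unit PH2 330,577.6327.
At nearest cent: Unit 2B $1,756,193.67; Unit 5B $444,213.69; Unit PH2 $330,577.63. Sum = $2,530,984.99.
Difference $2,530,985.00 − $2,530,984.99 = +$0.01 applied to largest days (Unit 2B): Unit 2B becomes $1,756,193.68.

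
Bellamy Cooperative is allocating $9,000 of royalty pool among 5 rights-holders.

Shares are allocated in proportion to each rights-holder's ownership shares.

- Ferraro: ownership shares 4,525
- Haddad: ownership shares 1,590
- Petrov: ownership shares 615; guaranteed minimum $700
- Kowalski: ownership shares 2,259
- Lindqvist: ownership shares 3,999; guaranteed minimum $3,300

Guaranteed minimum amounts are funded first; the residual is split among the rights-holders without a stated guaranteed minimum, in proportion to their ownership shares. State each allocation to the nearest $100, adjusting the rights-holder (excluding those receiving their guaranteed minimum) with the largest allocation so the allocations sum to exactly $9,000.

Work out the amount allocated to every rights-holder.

Guaranteed amounts: Petrov $700; Lindqvist $3,300. Balance $5,000.
Balance split over remaining ownership shares 8,374: Ferraro 2,701.82 → $2,700; Haddad 949.37 → $900; Kowalski 1,348.82 → $1,300.
Rounding difference +$100 applied to Ferraro → $2,800.

Ferraro: $2,800 | Haddad: $900 | Petrov: $700 | Kowalski: $1,300 | Lindqvist: $3,300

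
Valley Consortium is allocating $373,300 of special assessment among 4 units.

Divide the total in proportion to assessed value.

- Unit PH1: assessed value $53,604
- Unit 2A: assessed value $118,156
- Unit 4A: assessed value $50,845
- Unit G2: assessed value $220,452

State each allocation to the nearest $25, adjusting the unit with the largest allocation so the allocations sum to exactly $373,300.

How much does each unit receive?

Unit PH1: $45,175 | Unit 2A: $99,550 | Unit 4A: $42,850 | Unit G2: $185,725

Total assessed value = 443,057.
Pro-rata amounts: Unit PH1 53,604/443,057 × $373,300 = 45,164.33; Unit 2A 118,156/443,057 × $373,300 = 99,552.96; Unit 4A 50,845/443,057 × $373,300 = 42,839.72; Unit G2 220,452/443,057 × $373,300 = 185,742.99.
Rounded to nearest $25: Unit PH1 $45,175; Unit 2A $99,550; Unit 4A $42,850; Unit G2 $185,750. Sum = $373,325.
Difference $373,300 − $373,325 = −$25 applied to largest allocation (Unit G2): Unit G2 becomes $185,725.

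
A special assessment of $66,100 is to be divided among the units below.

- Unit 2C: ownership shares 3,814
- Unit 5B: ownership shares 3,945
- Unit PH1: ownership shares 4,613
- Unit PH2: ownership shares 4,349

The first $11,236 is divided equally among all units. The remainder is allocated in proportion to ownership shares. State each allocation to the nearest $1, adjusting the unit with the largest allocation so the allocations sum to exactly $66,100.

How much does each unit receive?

Unit 2C: $15,323 · Unit 5B: $15,753 · Unit PH1: $17,945 · Unit PH2: $17,079

$11,236 shared equally gives $2,809 per unit.
Remainder $54,864 by ownership shares (total 16,721): Unit 2C 12,514.28 → $12,514; Unit 5B 12,944.11 → $12,944; Unit PH1 15,135.91 → $15,136; Unit PH2 14,269.69 → $14,270.
Totals: Unit 2C $2,809 + $12,514 = $15,323; Unit 5B $2,809 + $12,944 = $15,753; Unit PH1 $2,809 + $15,136 = $17,945; Unit PH2 $2,809 + $14,270 = $17,079.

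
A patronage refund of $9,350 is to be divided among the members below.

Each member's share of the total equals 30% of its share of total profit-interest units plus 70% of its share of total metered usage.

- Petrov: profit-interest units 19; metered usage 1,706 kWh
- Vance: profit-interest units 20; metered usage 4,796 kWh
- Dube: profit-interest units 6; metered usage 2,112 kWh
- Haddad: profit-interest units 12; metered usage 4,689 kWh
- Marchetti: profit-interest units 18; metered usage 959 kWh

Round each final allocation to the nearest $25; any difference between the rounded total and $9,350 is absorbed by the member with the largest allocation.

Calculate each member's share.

Profit-interest units total 75; metered usage total 14,262.
Composite weights (30% profit-interest units + 70% metered usage): Petrov 0.1597; Vance 0.3154; Dube 0.1277; Haddad 0.2781; Marchetti 0.1191.
Proportional shares: Petrov 1,493.50; Vance 2,948.94; Dube 1,193.62; Haddad 2,600.64; Marchetti 1,113.30.
After rounding ($25): Petrov $1,500; Vance $2,950; Dube $1,200; Haddad $2,600; Marchetti $1,125. Sum = $9,375.
Difference $9,350 − $9,375 = −$25 applied to largest allocation (Vance): Vance becomes $2,925.

Petrov: $1,500 · Vance: $2,925 · Dube: $1,200 · Haddad: $2,600 · Marchetti: $1,125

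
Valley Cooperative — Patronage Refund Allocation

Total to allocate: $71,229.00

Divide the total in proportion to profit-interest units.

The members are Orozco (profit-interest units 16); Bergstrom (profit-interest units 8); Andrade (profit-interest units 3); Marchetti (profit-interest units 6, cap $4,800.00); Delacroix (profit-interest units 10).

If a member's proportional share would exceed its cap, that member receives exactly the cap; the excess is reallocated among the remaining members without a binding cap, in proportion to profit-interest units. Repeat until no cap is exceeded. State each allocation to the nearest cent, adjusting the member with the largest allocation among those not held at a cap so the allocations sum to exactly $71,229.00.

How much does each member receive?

Combined profit-interest units = 43.
Unconstrained shares: Orozco 26,503.8140; Bergstrom 13,251.9070; Andrade 4,969.4651; Marchetti 9,938.9302; Delacroix 16,564.8837.
Cap binds for Marchetti ($4,800.00); residual $66,429.00 reallocated over remaining profit-interest units 37.
Redistributed shares: Orozco 28,726.0541 → $28,726.05; Bergstrom 14,363.0270 → $14,363.03; Andrade 5,386.1351 → $5,386.14; Delacroix 17,953.7838 → $17,953.78.

Orozco: $28,726.05 · Bergstrom: $14,363.03 · Andrade: $5,386.14 · Marchetti: $4,800.00 · Delacroix: $17,953.78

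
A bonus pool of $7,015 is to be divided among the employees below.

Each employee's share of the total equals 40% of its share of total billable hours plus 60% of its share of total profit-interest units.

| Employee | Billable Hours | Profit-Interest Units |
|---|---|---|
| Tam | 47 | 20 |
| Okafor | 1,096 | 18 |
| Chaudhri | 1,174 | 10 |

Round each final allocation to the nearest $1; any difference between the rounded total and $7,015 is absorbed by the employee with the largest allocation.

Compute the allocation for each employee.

Totals — billable hours 2,317, profit-interest units 48.
Combined weights (40% billable hours + 60% profit-interest units): Tam 0.2581; Okafor 0.4142; Chaudhri 0.3277.
Unrounded shares: Tam 1,810.67; Okafor 2,905.68; Chaudhri 2,298.65.
At nearest $1: Tam $1,811; Okafor $2,906; Chaudhri $2,299. Sum = $7,016.
Difference $7,015 − $7,016 = −$1 applied to largest allocation (Okafor): Okafor becomes $2,905.

Tam: $1,811 · Okafor: $2,905 · Chaudhri: $2,299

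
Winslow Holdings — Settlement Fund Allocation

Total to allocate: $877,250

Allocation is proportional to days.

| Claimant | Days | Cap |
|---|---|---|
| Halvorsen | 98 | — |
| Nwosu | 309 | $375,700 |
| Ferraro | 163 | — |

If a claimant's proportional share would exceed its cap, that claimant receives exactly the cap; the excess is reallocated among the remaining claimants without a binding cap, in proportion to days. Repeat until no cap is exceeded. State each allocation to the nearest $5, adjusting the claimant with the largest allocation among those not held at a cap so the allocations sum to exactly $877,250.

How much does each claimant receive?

Days total: 570.
Proportional shares (ignoring caps): Halvorsen 150,825.44; Nwosu 475,561.84; Ferraro 250,862.72.
Capped: Nwosu ($375,700); residual $501,550 reallocated over remaining days 261.
Remaining shares: Halvorsen 188,321.46 → $188,320; Ferraro 313,228.54 → $313,230.

Halvorsen: $188,320; Nwosu: $375,700; Ferraro: $313,230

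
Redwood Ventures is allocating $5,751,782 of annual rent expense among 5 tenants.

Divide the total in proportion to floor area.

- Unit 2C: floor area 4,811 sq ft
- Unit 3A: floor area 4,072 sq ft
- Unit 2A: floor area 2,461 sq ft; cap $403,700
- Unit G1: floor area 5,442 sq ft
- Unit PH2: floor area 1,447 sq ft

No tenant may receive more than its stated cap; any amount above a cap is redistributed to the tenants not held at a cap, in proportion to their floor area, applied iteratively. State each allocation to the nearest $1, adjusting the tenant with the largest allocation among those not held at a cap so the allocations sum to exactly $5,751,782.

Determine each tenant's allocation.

Unit 2C: $1,631,348 | Unit 3A: $1,380,763 | Unit 2A: $403,700 | Unit G1: $1,845,312 | Unit PH2: $490,659

Floor area total: 18,233.
Pro-rata shares before constraints: Unit 2C 1,517,678.01; Unit 3A 1,284,553.08; Unit 2A 776,347.04; Unit G1 1,716,733.27; Unit PH2 456,470.61.
Held at cap: Unit 2A ($403,700); remaining pool $5,348,082 reallocated over remaining floor area 15,772.
Shares after redistribution: Unit 2C 1,631,348.12 → $1,631,348; Unit 3A 1,380,762.74 → $1,380,763; Unit G1 1,845,312.09 → $1,845,312; Unit PH2 490,659.06 → $490,659.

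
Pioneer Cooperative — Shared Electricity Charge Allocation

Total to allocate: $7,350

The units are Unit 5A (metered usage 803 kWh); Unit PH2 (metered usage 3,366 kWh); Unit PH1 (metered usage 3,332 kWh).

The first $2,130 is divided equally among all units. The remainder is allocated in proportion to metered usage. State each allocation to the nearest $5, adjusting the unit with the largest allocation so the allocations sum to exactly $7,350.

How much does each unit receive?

Equal tier: $2,130 ÷ 3 = $710 apiece.
Remainder $5,220 by metered usage (total 7,501): Unit 5A 558.81 → $560; Unit PH2 2,342.42 → $2,340; Unit PH1 2,318.76 → $2,320.
Totals: Unit 5A $710 + $560 = $1,270; Unit PH2 $710 + $2,340 = $3,050; Unit PH1 $710 + $2,320 = $3,030.

Unit 5A: $1,270 | Unit PH2: $3,050 | Unit PH1: $3,030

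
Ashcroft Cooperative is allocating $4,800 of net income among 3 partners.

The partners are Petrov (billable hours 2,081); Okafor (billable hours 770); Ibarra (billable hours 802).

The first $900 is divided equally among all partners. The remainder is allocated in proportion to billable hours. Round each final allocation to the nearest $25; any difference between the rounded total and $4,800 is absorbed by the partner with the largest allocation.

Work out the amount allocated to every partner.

Equal tier: $900 ÷ 3 = $300 apiece.
Remainder $3,900 by billable hours (total 3,653): Petrov 2,221.71 → $2,225; Okafor 822.06 → $825; Ibarra 856.23 → $850.
Totals: Petrov $300 + $2,225 = $2,525; Okafor $300 + $825 = $1,125; Ibarra $300 + $850 = $1,150.

Petrov: $2,525 | Okafor: $1,125 | Ibarra: $1,150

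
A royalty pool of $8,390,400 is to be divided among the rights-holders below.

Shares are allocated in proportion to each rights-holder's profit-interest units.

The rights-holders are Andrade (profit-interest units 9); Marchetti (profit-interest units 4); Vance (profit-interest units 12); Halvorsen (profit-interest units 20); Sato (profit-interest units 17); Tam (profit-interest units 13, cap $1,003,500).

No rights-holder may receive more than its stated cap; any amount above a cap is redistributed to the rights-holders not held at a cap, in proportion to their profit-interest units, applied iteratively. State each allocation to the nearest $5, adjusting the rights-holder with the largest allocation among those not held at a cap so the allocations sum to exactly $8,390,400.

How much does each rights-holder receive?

Andrade: $1,072,290 · Marchetti: $476,575 · Vance: $1,429,725 · Halvorsen: $2,382,870 · Sato: $2,025,440 · Tam: $1,003,500

Total profit-interest units = 75.
Pro-rata shares before constraints: Andrade 1,006,848.00; Marchetti 447,488.00; Vance 1,342,464.00; Halvorsen 2,237,440.00; Sato 1,901,824.00; Tam 1,454,336.00.
Capped: Tam ($1,003,500); balance $7,386,900 reallocated over remaining profit-interest units 62.
Shares after redistribution: Andrade 1,072,291.94 → $1,072,290; Marchetti 476,574.19 → $476,575; Vance 1,429,722.58 → $1,429,725; Halvorsen 2,382,870.97 → $2,382,870; Sato 2,025,440.32 → $2,025,440.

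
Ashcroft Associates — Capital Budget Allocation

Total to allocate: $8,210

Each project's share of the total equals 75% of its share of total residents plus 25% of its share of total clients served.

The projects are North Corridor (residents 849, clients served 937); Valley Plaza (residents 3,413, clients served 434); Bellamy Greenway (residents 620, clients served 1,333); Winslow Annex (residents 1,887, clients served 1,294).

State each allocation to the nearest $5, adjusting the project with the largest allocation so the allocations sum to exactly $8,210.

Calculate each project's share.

Residents total 6,769; clients served total 3,998.
Combined weights (75% residents + 25% clients served): North Corridor 0.1527; Valley Plaza 0.4053; Bellamy Greenway 0.1520; Winslow Annex 0.2900.
Unrounded shares: North Corridor 1,253.34; Valley Plaza 3,327.48; Bellamy Greenway 1,248.33; Winslow Annex 2,380.85.
At nearest $5: North Corridor $1,255; Valley Plaza $3,325; Bellamy Greenway $1,250; Winslow Annex $2,380. Sum = $8,210.
Sum already equals the total — no adjustment.

North Corridor: $1,255 | Valley Plaza: $3,325 | Bellamy Greenway: $1,250 | Winslow Annex: $2,380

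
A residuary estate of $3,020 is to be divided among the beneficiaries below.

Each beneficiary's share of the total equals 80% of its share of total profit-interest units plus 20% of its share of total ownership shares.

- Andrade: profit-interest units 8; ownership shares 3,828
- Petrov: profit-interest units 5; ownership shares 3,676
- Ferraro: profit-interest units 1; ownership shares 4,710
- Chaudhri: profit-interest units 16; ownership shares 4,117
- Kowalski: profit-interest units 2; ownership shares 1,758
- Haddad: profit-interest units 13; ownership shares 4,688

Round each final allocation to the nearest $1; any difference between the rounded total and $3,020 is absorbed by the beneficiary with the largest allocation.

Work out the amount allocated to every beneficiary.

Andrade: $531 | Petrov: $366 | Ferraro: $179 | Chaudhri: $968 | Kowalski: $154 | Haddad: $822

Totals — profit-interest units 45, ownership shares 22,777.
Composite weights (80% profit-interest units + 20% ownership shares): Andrade 0.1758; Petrov 0.1212; Ferraro 0.0591; Chaudhri 0.3206; Kowalski 0.0510; Haddad 0.2723.
Unrounded shares: Andrade 531.02; Petrov 365.92; Ferraro 178.59; Chaudhri 968.20; Kowalski 154.00; Haddad 822.27.
Rounded to nearest $1: Andrade $531; Petrov $366; Ferraro $179; Chaudhri $968; Kowalski $154; Haddad $822. Sum = $3,020.
Rounded total matches; no reconciliation needed.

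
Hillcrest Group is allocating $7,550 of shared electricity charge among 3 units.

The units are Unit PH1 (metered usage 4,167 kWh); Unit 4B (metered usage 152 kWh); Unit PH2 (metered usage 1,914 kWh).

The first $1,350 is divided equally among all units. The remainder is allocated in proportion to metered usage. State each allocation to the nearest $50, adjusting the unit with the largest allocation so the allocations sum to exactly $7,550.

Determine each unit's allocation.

Equal tier: $1,350 ÷ 3 = $450 apiece.
Remainder $6,200 by metered usage (total 6,233): Unit PH1 4,144.94 → $4,150; Unit 4B 151.20 → $150; Unit PH2 1,903.87 → $1,900.
Totals: Unit PH1 $450 + $4,150 = $4,600; Unit 4B $450 + $150 = $600; Unit PH2 $450 + $1,900 = $2,350.

Unit PH1: $4,600 | Unit 4B: $600 | Unit PH2: $2,350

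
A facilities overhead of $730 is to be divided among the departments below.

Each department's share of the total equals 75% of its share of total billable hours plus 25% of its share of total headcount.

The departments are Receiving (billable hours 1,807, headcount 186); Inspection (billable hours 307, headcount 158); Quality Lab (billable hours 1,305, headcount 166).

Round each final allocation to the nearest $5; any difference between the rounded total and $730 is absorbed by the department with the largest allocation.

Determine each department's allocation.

Totals — billable hours 3,419, headcount 510.
Combined weights (75% billable hours + 25% headcount): Receiving 0.4876; Inspection 0.1448; Quality Lab 0.3676.
Proportional shares: Receiving 355.92; Inspection 105.70; Quality Lab 268.38.
Rounded to nearest $5: Receiving $355; Inspection $105; Quality Lab $270. Sum = $730.
Rounded total matches; no reconciliation needed.

Receiving: $355 | Inspection: $105 | Quality Lab: $270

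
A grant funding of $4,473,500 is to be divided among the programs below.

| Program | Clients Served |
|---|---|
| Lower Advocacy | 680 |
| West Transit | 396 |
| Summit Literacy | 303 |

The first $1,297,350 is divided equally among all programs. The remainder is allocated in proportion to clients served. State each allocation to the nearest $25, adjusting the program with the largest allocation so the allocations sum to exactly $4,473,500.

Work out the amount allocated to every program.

$1,297,350 shared equally gives $432,450 per program.
Remainder $3,176,150 by clients served (total 1,379): Lower Advocacy 1,566,194.34 → $1,566,200; West Transit 912,077.88 → $912,075; Summit Literacy 697,877.77 → $697,875.
Totals: Lower Advocacy $432,450 + $1,566,200 = $1,998,650; West Transit $432,450 + $912,075 = $1,344,525; Summit Literacy $432,450 + $697,875 = $1,130,325.

Lower Advocacy: $1,998,650; West Transit: $1,344,525; Summit Literacy: $1,130,325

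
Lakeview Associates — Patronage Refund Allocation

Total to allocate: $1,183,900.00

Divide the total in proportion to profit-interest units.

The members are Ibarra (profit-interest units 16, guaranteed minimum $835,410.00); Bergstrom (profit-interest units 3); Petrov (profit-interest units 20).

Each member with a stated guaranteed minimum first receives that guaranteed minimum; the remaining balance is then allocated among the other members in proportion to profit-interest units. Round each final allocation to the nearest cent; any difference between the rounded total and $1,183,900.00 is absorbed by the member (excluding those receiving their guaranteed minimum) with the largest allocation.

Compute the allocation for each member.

Ibarra: $835,410.00 | Bergstrom: $45,455.22 | Petrov: $303,034.78

Fund the minimums — Ibarra $835,410.00. Remaining pool $348,490.00.
Remaining pool split over remaining profit-interest units 23: Bergstrom 45,455.2174 → $45,455.22; Petrov 303,034.7826 → $303,034.78.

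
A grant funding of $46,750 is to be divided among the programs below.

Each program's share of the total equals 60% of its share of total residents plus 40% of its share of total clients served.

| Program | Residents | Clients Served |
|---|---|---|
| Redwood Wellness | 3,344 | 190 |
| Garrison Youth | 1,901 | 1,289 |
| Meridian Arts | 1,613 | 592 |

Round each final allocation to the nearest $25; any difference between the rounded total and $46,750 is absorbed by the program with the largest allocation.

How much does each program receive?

Residents total 6,858; clients served total 2,071.
Combined weights (60% residents + 40% clients served): Redwood Wellness 0.3293; Garrison Youth 0.4153; Meridian Arts 0.2555.
Unrounded shares: Redwood Wellness 15,392.94; Garrison Youth 19,414.27; Meridian Arts 11,942.79.
After rounding ($25): Redwood Wellness $15,400; Garrison Youth $19,425; Meridian Arts $11,950. Sum = $46,775.
Difference $46,750 − $46,775 = −$25 applied to largest allocation (Garrison Youth): Garrison Youth becomes $19,400.

Redwood Wellness: $15,400 | Garrison Youth: $19,400 | Meridian Arts: $11,950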